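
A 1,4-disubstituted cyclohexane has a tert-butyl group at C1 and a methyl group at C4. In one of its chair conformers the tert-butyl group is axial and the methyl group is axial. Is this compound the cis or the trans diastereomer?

C1 and C4 have opposite parity, so their axial bonds point in opposite directions.
With opposite-parity carbons, two substituents on the same face are one axial and one equatorial; opposite faces give both axial or both equatorial.
Here the groups are axial/axial → opposite face → trans.

trans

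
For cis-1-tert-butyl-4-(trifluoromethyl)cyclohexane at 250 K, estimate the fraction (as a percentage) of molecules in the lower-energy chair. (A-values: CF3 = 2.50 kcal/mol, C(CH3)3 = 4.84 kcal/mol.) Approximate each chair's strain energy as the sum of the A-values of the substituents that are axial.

99.1%

C1 and C4 have opposite parity, so for the cis isomer the two substituents are one axial and one equatorial in each chair.
Chair I (trifluoromethyl axial, tert-butyl equatorial): E = 2.50 kcal/mol; chair II (trifluoromethyl equatorial, tert-butyl axial): E = 4.84 kcal/mol.
ΔG = 2.34 kcal/mol between the two chairs.
K = exp(ΔG/RT) with R = 1.987×10⁻³ kcal mol⁻¹ K⁻¹ and T = 250 K gives K ≈ 111.
Fraction in the lower-energy chair = K/(K+1) = 99.1%.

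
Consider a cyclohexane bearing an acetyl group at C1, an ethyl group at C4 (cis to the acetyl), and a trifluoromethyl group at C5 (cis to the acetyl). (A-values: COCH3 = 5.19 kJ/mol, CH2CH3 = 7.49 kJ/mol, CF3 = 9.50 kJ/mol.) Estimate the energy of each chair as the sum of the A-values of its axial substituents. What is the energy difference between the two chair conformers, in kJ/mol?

7.20 kJ/mol

Chair I (acetyl axial, ethyl equatorial, trifluoromethyl axial): E = 14.69 kJ/mol.
Chair II (acetyl equatorial, ethyl axial, trifluoromethyl equatorial): E = 7.49 kJ/mol.
ΔE = 14.69 − 7.49 = 7.20 kJ/mol; chair II is more stable.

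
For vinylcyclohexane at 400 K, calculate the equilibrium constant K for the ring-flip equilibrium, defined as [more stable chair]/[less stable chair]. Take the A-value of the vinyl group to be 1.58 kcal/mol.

One chair has the vinyl group axial (E = 1.58 kcal/mol) and the other has it equatorial (E = 0).
ΔG = 1.58 kcal/mol between the two chairs.
K = exp(ΔG/RT) with R = 1.987×10⁻³ kcal mol⁻¹ K⁻¹ and T = 400 K gives K ≈ 7.3.

K ≈ 7.30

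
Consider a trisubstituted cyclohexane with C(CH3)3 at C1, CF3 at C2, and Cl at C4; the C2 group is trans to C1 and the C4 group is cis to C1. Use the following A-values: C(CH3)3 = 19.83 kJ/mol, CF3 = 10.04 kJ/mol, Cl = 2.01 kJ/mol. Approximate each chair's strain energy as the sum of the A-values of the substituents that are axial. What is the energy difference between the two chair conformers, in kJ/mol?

Chair I (tert-butyl axial, trifluoromethyl axial, chloro equatorial): E = 29.87 kJ/mol.
Chair II (tert-butyl equatorial, trifluoromethyl equatorial, chloro axial): E = 2.01 kJ/mol.
ΔE = 29.87 − 2.01 = 27.86 kJ/mol; chair II is more stable.

27.86 kJ/mol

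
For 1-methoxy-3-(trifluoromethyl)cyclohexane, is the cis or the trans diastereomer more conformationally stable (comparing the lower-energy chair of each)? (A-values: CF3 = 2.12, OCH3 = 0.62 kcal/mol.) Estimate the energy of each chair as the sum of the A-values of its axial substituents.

At 1,3 positions (parity same): cis → (e,e or a,a); trans → (a,e or e,a).
Best chair for cis: E = 0.00 kcal/mol; best chair for trans: E = 0.62 kcal/mol.
The cis isomer is lower by 0.62 kcal/mol.

cis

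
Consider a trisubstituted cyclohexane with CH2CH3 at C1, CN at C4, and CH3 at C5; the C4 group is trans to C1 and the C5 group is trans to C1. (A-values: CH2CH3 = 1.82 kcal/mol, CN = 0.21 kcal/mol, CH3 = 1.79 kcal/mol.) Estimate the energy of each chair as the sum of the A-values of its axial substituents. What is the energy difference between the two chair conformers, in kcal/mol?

0.24 kcal/mol

Chair I (ethyl axial, cyano axial, methyl equatorial): E = 2.03 kcal/mol.
Chair II (ethyl equatorial, cyano equatorial, methyl axial): E = 1.79 kcal/mol.
ΔE = 2.03 − 1.79 = 0.24 kcal/mol; chair II is more stable.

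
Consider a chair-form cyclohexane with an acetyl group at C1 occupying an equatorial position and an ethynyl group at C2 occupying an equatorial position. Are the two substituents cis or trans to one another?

trans

C1 and C2 have opposite parity, so their axial bonds point in opposite directions.
With opposite-parity carbons, two substituents on the same face are one axial and one equatorial; opposite faces give both axial or both equatorial.
Here the groups are equatorial/equatorial → opposite face → trans.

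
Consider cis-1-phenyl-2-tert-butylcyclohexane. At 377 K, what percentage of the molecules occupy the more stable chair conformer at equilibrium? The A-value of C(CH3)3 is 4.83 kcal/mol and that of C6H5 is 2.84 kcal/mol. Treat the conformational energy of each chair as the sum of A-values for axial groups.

93.4%

C1 and C2 have opposite parity, so for the cis isomer the two substituents are one axial and one equatorial in each chair.
Chair I (tert-butyl axial, phenyl equatorial): E = 4.83 kcal/mol; chair II (tert-butyl equatorial, phenyl axial): E = 2.84 kcal/mol.
ΔG = 1.99 kcal/mol between the two chairs.
K = exp(ΔG/RT) with R = 1.987×10⁻³ kcal mol⁻¹ K⁻¹ and T = 377 K gives K ≈ 14.2.
Fraction in the lower-energy chair = K/(K+1) = 93.4%.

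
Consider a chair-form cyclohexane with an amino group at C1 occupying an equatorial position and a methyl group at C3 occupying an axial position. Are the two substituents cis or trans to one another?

trans

C1 and C3 have the same parity, so their axial bonds point in the same direction.
With same-parity carbons, two substituents on the same face are both axial or both equatorial; opposite faces give one of each.
Here the groups are equatorial/axial → opposite face → trans.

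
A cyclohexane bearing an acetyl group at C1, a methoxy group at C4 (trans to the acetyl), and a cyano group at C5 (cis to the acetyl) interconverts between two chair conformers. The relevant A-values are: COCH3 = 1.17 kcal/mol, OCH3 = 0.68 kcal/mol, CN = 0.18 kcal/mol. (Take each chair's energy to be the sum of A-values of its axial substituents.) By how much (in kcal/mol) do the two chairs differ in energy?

Chair I (acetyl axial, methoxy axial, cyano axial): E = 2.03 kcal/mol.
Chair II (acetyl equatorial, methoxy equatorial, cyano equatorial): E = 0.00 kcal/mol.
ΔE = 2.03 − 0.00 = 2.03 kcal/mol; chair II is more stable.

2.03 kcal/mol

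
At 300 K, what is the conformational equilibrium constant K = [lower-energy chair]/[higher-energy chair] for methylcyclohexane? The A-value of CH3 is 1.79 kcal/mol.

One chair has the methyl group axial (E = 1.79 kcal/mol) and the other has it equatorial (E = 0).
ΔG = 1.79 kcal/mol between the two chairs.
K = exp(ΔG/RT) with R = 1.987×10⁻³ kcal mol⁻¹ K⁻¹ and T = 300 K gives K ≈ 20.1.

K ≈ 20.1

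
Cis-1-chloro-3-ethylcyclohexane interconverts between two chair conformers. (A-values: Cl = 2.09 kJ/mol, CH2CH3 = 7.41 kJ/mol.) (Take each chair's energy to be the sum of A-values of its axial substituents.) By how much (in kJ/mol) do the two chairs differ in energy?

9.50 kJ/mol

C1 and C3 have the same parity, so for the cis isomer the two substituents are e,e in one chair and a,a in the other.
Chair I (chloro axial, ethyl axial): E = 9.50 kJ/mol.
Chair II (chloro equatorial, ethyl equatorial): E = 0.00 kJ/mol.
ΔE = 9.50 − 0.00 = 9.50 kJ/mol; chair II is more stable.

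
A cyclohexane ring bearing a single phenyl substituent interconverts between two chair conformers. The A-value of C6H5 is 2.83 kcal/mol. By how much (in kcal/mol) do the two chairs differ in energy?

2.83 kcal/mol

A monosubstituted cyclohexane has one chair with the phenyl group axial (E = A = 2.83 kcal/mol) and one with it equatorial (E = 0).
ΔE = 2.83 − 0 = 2.83 kcal/mol.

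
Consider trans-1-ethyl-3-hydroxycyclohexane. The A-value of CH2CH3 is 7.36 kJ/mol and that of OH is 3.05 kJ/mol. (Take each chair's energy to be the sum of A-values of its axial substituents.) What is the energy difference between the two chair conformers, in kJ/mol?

4.31 kJ/mol

C1 and C3 have the same parity, so for the trans isomer the two substituents are one axial and one equatorial in each chair.
Chair I (ethyl axial, hydroxyl equatorial): E = 7.36 kJ/mol.
Chair II (ethyl equatorial, hydroxyl axial): E = 3.05 kJ/mol.
ΔE = 7.36 − 3.05 = 4.31 kJ/mol; chair II is more stable.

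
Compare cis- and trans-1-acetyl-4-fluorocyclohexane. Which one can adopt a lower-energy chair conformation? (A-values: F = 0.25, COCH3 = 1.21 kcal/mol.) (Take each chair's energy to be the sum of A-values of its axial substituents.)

trans

At 1,4 positions (parity opposite): cis → (a,e or e,a); trans → (e,e or a,a).
Best chair for cis: E = 0.25 kcal/mol; best chair for trans: E = 0.00 kcal/mol.
The trans isomer is lower by 0.25 kcal/mol.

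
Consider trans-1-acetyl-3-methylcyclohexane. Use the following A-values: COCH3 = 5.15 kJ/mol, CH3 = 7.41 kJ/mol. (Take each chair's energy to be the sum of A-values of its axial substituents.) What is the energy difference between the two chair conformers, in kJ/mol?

C1 and C3 have the same parity, so for the trans isomer the two substituents are one axial and one equatorial in each chair.
Chair I (acetyl axial, methyl equatorial): E = 5.15 kJ/mol.
Chair II (acetyl equatorial, methyl axial): E = 7.41 kJ/mol.
ΔE = 7.41 − 5.15 = 2.26 kJ/mol; chair I is more stable.

2.26 kJ/mol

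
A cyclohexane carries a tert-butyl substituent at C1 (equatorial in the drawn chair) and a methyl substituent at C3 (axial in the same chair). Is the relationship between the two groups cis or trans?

C1 and C3 have the same parity, so their axial bonds point in the same direction.
With same-parity carbons, two substituents on the same face are both axial or both equatorial; opposite faces give one of each.
Here the groups are equatorial/axial → opposite face → trans.

trans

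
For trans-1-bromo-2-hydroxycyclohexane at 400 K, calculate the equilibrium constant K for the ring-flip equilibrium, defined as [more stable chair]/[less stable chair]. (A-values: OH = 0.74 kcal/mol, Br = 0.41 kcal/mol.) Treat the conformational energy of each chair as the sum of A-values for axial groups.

C1 and C2 have opposite parity, so for the trans isomer the two substituents are e,e in one chair and a,a in the other.
Chair I (hydroxyl axial, bromo axial): E = 1.15 kcal/mol; chair II (hydroxyl equatorial, bromo equatorial): E = 0.00 kcal/mol.
ΔG = 1.15 kcal/mol between the two chairs.
K = exp(ΔG/RT) with R = 1.987×10⁻³ kcal mol⁻¹ K⁻¹ and T = 400 K gives K ≈ 4.25.

K ≈ 4.25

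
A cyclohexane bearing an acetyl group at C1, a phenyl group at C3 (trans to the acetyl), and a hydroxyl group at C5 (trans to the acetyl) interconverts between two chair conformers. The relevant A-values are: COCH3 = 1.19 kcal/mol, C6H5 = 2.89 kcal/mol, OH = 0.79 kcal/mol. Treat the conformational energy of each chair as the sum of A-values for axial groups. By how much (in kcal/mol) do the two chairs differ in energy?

Chair I (acetyl axial, phenyl equatorial, hydroxyl equatorial): E = 1.19 kcal/mol.
Chair II (acetyl equatorial, phenyl axial, hydroxyl axial): E = 3.68 kcal/mol.
ΔE = 3.68 − 1.19 = 2.49 kcal/mol; chair I is more stable.

2.49 kcal/mol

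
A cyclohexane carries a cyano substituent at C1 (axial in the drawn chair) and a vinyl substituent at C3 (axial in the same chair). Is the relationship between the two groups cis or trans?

cis

C1 and C3 have the same parity, so their axial bonds point in the same direction.
With same-parity carbons, two substituents on the same face are both axial or both equatorial; opposite faces give one of each.
Here the groups are axial/axial → same face → cis.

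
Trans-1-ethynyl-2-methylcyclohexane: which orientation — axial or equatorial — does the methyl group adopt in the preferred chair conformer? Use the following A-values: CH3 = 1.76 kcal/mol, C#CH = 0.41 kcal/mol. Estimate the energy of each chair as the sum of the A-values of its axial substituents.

C1 and C2 have opposite parity, so for the trans isomer the two substituents are e,e in one chair and a,a in the other.
Chair I (methyl axial, ethynyl axial): E = 2.17 kcal/mol.
Chair II (methyl equatorial, ethynyl equatorial): E = 0.00 kcal/mol.
Chair II is the more stable (lower-energy) conformer, and in that chair the methyl group is equatorial.

equatorial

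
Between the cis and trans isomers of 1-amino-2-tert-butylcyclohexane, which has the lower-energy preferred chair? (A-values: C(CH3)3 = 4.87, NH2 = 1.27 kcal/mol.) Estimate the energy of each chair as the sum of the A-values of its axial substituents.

trans

At 1,2 positions (parity opposite): cis → (a,e or e,a); trans → (e,e or a,a).
Best chair for cis: E = 1.27 kcal/mol; best chair for trans: E = 0.00 kcal/mol.
The trans isomer is lower by 1.27 kcal/mol.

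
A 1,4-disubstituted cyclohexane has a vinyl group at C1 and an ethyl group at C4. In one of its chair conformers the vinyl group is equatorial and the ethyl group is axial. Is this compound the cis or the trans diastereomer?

cis

C1 and C4 have opposite parity, so their axial bonds point in opposite directions.
With opposite-parity carbons, two substituents on the same face are one axial and one equatorial; opposite faces give both axial or both equatorial.
Here the groups are equatorial/axial → same face → cis.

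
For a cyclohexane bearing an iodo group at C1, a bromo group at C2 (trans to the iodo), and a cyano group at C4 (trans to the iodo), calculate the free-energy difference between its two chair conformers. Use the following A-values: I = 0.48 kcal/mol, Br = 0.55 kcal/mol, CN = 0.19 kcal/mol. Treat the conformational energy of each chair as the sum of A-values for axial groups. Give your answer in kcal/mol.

1.22 kcal/mol

Chair I (iodo axial, bromo axial, cyano axial): E = 1.22 kcal/mol.
Chair II (iodo equatorial, bromo equatorial, cyano equatorial): E = 0.00 kcal/mol.
ΔE = 1.22 − 0.00 = 1.22 kcal/mol; chair II is more stable.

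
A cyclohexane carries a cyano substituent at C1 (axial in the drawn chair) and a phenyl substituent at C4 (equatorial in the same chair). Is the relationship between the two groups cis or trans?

cis

C1 and C4 have opposite parity, so their axial bonds point in opposite directions.
With opposite-parity carbons, two substituents on the same face are one axial and one equatorial; opposite faces give both axial or both equatorial.
Here the groups are axial/equatorial → same face → cis.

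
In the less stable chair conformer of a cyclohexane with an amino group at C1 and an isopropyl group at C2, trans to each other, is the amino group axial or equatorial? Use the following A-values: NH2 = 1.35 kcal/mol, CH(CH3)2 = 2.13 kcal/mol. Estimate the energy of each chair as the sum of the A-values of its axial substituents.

C1 and C2 have opposite parity, so for the trans isomer the two substituents are e,e in one chair and a,a in the other.
Chair I (amino axial, isopropyl axial): E = 3.48 kcal/mol.
Chair II (amino equatorial, isopropyl equatorial): E = 0.00 kcal/mol.
Chair I is the less stable (higher-energy) conformer, and in that chair the amino group is axial.

axial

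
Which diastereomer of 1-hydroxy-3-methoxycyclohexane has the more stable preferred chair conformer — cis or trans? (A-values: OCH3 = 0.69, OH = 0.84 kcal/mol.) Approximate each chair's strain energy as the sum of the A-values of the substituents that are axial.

cis

At 1,3 positions (parity same): cis → (e,e or a,a); trans → (a,e or e,a).
Best chair for cis: E = 0.00 kcal/mol; best chair for trans: E = 0.69 kcal/mol.
The cis isomer is lower by 0.69 kcal/mol.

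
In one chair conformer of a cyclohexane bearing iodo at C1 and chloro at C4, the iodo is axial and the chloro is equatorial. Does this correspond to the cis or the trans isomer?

C1 and C4 have opposite parity, so their axial bonds point in opposite directions.
With opposite-parity carbons, two substituents on the same face are one axial and one equatorial; opposite faces give both axial or both equatorial.
Here the groups are axial/equatorial → same face → cis.

cis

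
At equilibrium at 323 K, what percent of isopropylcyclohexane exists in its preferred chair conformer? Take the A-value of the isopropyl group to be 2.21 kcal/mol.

96.9%

One chair has the isopropyl group axial (E = 2.21 kcal/mol) and the other has it equatorial (E = 0).
ΔG = 2.21 kcal/mol between the two chairs.
K = exp(ΔG/RT) with R = 1.987×10⁻³ kcal mol⁻¹ K⁻¹ and T = 323 K gives K ≈ 31.3.
Fraction in the lower-energy chair = K/(K+1) = 96.9%.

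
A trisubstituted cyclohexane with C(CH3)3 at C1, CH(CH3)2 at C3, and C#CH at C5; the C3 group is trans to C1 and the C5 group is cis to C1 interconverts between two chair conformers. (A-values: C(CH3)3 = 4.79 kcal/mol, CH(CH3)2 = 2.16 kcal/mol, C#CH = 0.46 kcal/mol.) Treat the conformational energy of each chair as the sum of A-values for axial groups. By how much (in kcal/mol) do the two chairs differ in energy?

Chair I (tert-butyl axial, isopropyl equatorial, ethynyl axial): E = 5.25 kcal/mol.
Chair II (tert-butyl equatorial, isopropyl axial, ethynyl equatorial): E = 2.16 kcal/mol.
ΔE = 5.25 − 2.16 = 3.09 kcal/mol; chair II is more stable.

3.09 kcal/mol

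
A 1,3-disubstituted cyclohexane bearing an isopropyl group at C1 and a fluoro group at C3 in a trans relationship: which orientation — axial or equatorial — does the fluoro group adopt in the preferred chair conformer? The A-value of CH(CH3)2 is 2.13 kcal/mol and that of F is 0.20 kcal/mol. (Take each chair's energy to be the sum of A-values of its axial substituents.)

C1 and C3 have the same parity, so for the trans isomer the two substituents are one axial and one equatorial in each chair.
Chair I (isopropyl axial, fluoro equatorial): E = 2.13 kcal/mol.
Chair II (isopropyl equatorial, fluoro axial): E = 0.20 kcal/mol.
Chair II is the more stable (lower-energy) conformer, and in that chair the fluoro group is axial.

axial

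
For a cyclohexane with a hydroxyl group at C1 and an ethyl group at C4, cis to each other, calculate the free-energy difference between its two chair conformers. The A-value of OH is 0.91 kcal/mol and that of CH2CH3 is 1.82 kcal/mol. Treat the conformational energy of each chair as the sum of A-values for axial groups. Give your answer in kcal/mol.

C1 and C4 have opposite parity, so for the cis isomer the two substituents are one axial and one equatorial in each chair.
Chair I (hydroxyl axial, ethyl equatorial): E = 0.91 kcal/mol.
Chair II (hydroxyl equatorial, ethyl axial): E = 1.82 kcal/mol.
ΔE = 1.82 − 0.91 = 0.91 kcal/mol; chair I is more stable.

0.91 kcal/mol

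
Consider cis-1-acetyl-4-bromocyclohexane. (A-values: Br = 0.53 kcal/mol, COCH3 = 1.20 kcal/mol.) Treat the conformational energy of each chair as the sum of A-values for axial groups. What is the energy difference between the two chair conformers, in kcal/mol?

C1 and C4 have opposite parity, so for the cis isomer the two substituents are one axial and one equatorial in each chair.
Chair I (bromo axial, acetyl equatorial): E = 0.53 kcal/mol.
Chair II (bromo equatorial, acetyl axial): E = 1.20 kcal/mol.
ΔE = 1.20 − 0.53 = 0.67 kcal/mol; chair I is more stable.

0.67 kcal/mol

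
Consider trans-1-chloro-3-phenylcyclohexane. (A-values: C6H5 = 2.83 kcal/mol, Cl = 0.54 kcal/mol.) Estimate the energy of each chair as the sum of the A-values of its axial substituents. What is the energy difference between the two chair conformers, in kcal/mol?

C1 and C3 have the same parity, so for the trans isomer the two substituents are one axial and one equatorial in each chair.
Chair I (phenyl axial, chloro equatorial): E = 2.83 kcal/mol.
Chair II (phenyl equatorial, chloro axial): E = 0.54 kcal/mol.
ΔE = 2.83 − 0.54 = 2.29 kcal/mol; chair II is more stable.

2.29 kcal/mol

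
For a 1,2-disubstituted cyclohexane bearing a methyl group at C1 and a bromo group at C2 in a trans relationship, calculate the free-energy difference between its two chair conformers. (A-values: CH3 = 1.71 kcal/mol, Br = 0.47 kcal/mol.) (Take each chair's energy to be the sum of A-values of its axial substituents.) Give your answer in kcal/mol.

2.18 kcal/mol

C1 and C2 have opposite parity, so for the trans isomer the two substituents are e,e in one chair and a,a in the other.
Chair I (methyl axial, bromo axial): E = 2.18 kcal/mol.
Chair II (methyl equatorial, bromo equatorial): E = 0.00 kcal/mol.
ΔE = 2.18 − 0.00 = 2.18 kcal/mol; chair II is more stable.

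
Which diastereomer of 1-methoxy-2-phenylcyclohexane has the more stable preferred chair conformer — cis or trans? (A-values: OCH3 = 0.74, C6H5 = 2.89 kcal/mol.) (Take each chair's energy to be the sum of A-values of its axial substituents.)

At 1,2 positions (parity opposite): cis → (a,e or e,a); trans → (e,e or a,a).
Best chair for cis: E = 0.74 kcal/mol; best chair for trans: E = 0.00 kcal/mol.
The trans isomer is lower by 0.74 kcal/mol.

trans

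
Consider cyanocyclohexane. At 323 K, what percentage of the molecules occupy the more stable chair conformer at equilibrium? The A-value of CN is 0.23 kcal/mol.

58.9%

One chair has the cyano group axial (E = 0.23 kcal/mol) and the other has it equatorial (E = 0).
ΔG = 0.23 kcal/mol between the two chairs.
K = exp(ΔG/RT) with R = 1.987×10⁻³ kcal mol⁻¹ K⁻¹ and T = 323 K gives K ≈ 1.43.
Fraction in the lower-energy chair = K/(K+1) = 58.9%.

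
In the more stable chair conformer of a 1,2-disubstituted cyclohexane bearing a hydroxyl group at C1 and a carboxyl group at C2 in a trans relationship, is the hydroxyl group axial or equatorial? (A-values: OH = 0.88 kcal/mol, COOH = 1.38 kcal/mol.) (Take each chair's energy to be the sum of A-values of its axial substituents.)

C1 and C2 have opposite parity, so for the trans isomer the two substituents are e,e in one chair and a,a in the other.
Chair I (hydroxyl axial, carboxyl axial): E = 2.26 kcal/mol.
Chair II (hydroxyl equatorial, carboxyl equatorial): E = 0.00 kcal/mol.
Chair II is the more stable (lower-energy) conformer, and in that chair the hydroxyl group is equatorial.

equatorial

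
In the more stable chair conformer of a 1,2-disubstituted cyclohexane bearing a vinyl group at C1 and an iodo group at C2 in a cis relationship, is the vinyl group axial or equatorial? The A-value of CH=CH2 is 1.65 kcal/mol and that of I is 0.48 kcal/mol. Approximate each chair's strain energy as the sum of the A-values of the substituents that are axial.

equatorial

C1 and C2 have opposite parity, so for the cis isomer the two substituents are one axial and one equatorial in each chair.
Chair I (vinyl axial, iodo equatorial): E = 1.65 kcal/mol.
Chair II (vinyl equatorial, iodo axial): E = 0.48 kcal/mol.
Chair II is the more stable (lower-energy) conformer, and in that chair the vinyl group is equatorial.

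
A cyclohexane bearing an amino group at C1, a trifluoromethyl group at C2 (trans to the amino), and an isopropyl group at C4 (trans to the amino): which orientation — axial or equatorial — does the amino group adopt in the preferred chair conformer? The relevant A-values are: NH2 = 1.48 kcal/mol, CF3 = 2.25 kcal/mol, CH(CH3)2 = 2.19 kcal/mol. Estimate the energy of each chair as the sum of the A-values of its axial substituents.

equatorial

Chair I (amino axial, trifluoromethyl axial, isopropyl axial): E = 5.92 kcal/mol.
Chair II (amino equatorial, trifluoromethyl equatorial, isopropyl equatorial): E = 0.00 kcal/mol.
Chair II is the more stable (lower-energy) conformer, and in that chair the amino group is equatorial.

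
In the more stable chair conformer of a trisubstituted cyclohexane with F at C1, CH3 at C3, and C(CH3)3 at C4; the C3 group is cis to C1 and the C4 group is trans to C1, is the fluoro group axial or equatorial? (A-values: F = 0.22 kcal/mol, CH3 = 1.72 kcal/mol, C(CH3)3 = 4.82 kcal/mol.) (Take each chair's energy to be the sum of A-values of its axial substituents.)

equatorial

Chair I (fluoro axial, methyl axial, tert-butyl axial): E = 6.76 kcal/mol.
Chair II (fluoro equatorial, methyl equatorial, tert-butyl equatorial): E = 0.00 kcal/mol.
Chair II is the more stable (lower-energy) conformer, and in that chair the fluoro group is equatorial.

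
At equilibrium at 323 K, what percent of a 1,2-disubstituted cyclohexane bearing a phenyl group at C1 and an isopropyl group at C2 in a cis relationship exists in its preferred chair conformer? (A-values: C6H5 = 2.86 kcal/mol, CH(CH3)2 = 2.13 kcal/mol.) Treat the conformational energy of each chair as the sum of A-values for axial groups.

C1 and C2 have opposite parity, so for the cis isomer the two substituents are one axial and one equatorial in each chair.
Chair I (phenyl axial, isopropyl equatorial): E = 2.86 kcal/mol; chair II (phenyl equatorial, isopropyl axial): E = 2.13 kcal/mol.
ΔG = 0.73 kcal/mol between the two chairs.
K = exp(ΔG/RT) with R = 1.987×10⁻³ kcal mol⁻¹ K⁻¹ and T = 323 K gives K ≈ 3.12.
Fraction in the lower-energy chair = K/(K+1) = 75.7%.

75.7%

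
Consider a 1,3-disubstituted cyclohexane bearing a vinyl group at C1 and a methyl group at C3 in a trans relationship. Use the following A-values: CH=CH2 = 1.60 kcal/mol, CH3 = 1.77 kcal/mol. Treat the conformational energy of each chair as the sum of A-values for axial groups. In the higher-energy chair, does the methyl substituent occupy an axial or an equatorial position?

C1 and C3 have the same parity, so for the trans isomer the two substituents are one axial and one equatorial in each chair.
Chair I (vinyl axial, methyl equatorial): E = 1.60 kcal/mol.
Chair II (vinyl equatorial, methyl axial): E = 1.77 kcal/mol.
Chair II is the less stable (higher-energy) conformer, and in that chair the methyl group is axial.

axial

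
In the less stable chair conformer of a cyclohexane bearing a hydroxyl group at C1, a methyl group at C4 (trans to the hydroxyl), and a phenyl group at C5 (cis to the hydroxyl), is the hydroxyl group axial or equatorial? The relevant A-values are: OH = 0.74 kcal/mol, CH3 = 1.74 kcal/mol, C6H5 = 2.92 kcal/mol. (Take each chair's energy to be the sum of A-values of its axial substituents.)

Chair I (hydroxyl axial, methyl axial, phenyl axial): E = 5.40 kcal/mol.
Chair II (hydroxyl equatorial, methyl equatorial, phenyl equatorial): E = 0.00 kcal/mol.
Chair I is the less stable (higher-energy) conformer, and in that chair the hydroxyl group is axial.

axial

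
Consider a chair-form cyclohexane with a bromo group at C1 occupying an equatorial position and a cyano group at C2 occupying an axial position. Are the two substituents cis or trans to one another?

cis

C1 and C2 have opposite parity, so their axial bonds point in opposite directions.
With opposite-parity carbons, two substituents on the same face are one axial and one equatorial; opposite faces give both axial or both equatorial.
Here the groups are equatorial/axial → same face → cis.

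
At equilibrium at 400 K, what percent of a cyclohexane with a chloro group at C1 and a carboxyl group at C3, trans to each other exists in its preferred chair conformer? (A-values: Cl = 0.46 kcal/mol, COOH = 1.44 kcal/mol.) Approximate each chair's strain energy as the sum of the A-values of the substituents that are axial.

77.4%

C1 and C3 have the same parity, so for the trans isomer the two substituents are one axial and one equatorial in each chair.
Chair I (chloro axial, carboxyl equatorial): E = 0.46 kcal/mol; chair II (chloro equatorial, carboxyl axial): E = 1.44 kcal/mol.
ΔG = 0.98 kcal/mol between the two chairs.
K = exp(ΔG/RT) with R = 1.987×10⁻³ kcal mol⁻¹ K⁻¹ and T = 400 K gives K ≈ 3.43.
Fraction in the lower-energy chair = K/(K+1) = 77.4%.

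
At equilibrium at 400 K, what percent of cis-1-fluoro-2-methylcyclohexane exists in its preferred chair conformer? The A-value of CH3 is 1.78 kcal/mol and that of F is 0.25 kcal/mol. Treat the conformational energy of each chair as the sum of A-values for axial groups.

C1 and C2 have opposite parity, so for the cis isomer the two substituents are one axial and one equatorial in each chair.
Chair I (methyl axial, fluoro equatorial): E = 1.78 kcal/mol; chair II (methyl equatorial, fluoro axial): E = 0.25 kcal/mol.
ΔG = 1.53 kcal/mol between the two chairs.
K = exp(ΔG/RT) with R = 1.987×10⁻³ kcal mol⁻¹ K⁻¹ and T = 400 K gives K ≈ 6.86.
Fraction in the lower-energy chair = K/(K+1) = 87.3%.

87.3%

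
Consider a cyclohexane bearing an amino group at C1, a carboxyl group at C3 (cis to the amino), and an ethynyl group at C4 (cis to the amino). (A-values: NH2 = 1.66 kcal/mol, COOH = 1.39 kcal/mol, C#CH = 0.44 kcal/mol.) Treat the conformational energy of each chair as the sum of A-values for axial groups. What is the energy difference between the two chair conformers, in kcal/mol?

2.61 kcal/mol

Chair I (amino axial, carboxyl axial, ethynyl equatorial): E = 3.05 kcal/mol.
Chair II (amino equatorial, carboxyl equatorial, ethynyl axial): E = 0.44 kcal/mol.
ΔE = 3.05 − 0.44 = 2.61 kcal/mol; chair II is more stable.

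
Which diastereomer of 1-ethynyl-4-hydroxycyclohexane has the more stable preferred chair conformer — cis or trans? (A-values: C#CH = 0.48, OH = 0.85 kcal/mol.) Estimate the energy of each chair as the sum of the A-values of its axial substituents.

trans

At 1,4 positions (parity opposite): cis → (a,e or e,a); trans → (e,e or a,a).
Best chair for cis: E = 0.48 kcal/mol; best chair for trans: E = 0.00 kcal/mol.
The trans isomer is lower by 0.48 kcal/mol.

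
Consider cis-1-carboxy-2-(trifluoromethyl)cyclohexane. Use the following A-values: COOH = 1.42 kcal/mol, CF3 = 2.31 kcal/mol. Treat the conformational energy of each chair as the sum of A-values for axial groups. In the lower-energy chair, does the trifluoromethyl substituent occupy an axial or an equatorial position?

C1 and C2 have opposite parity, so for the cis isomer the two substituents are one axial and one equatorial in each chair.
Chair I (carboxyl axial, trifluoromethyl equatorial): E = 1.42 kcal/mol.
Chair II (carboxyl equatorial, trifluoromethyl axial): E = 2.31 kcal/mol.
Chair I is the more stable (lower-energy) conformer, and in that chair the trifluoromethyl group is equatorial.

equatorial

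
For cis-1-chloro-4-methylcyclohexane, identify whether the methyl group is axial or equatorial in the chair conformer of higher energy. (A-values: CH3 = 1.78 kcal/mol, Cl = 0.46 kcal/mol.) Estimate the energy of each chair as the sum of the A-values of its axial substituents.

C1 and C4 have opposite parity, so for the cis isomer the two substituents are one axial and one equatorial in each chair.
Chair I (methyl axial, chloro equatorial): E = 1.78 kcal/mol.
Chair II (methyl equatorial, chloro axial): E = 0.46 kcal/mol.
Chair I is the less stable (higher-energy) conformer, and in that chair the methyl group is axial.

axial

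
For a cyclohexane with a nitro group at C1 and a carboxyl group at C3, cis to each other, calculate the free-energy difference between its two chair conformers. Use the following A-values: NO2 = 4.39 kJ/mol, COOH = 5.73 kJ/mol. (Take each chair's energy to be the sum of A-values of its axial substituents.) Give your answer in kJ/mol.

C1 and C3 have the same parity, so for the cis isomer the two substituents are e,e in one chair and a,a in the other.
Chair I (nitro axial, carboxyl axial): E = 10.12 kJ/mol.
Chair II (nitro equatorial, carboxyl equatorial): E = 0.00 kJ/mol.
ΔE = 10.12 − 0.00 = 10.12 kJ/mol; chair II is more stable.

10.12 kJ/mol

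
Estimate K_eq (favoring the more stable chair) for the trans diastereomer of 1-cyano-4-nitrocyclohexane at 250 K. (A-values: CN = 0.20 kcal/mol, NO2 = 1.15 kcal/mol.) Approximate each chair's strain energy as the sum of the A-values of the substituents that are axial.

K ≈ 15.1

C1 and C4 have opposite parity, so for the trans isomer the two substituents are e,e in one chair and a,a in the other.
Chair I (cyano axial, nitro axial): E = 1.35 kcal/mol; chair II (cyano equatorial, nitro equatorial): E = 0.00 kcal/mol.
ΔG = 1.35 kcal/mol between the two chairs.
K = exp(ΔG/RT) with R = 1.987×10⁻³ kcal mol⁻¹ K⁻¹ and T = 250 K gives K ≈ 15.1.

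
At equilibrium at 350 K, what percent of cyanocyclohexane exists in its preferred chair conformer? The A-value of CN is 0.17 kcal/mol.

56.1%

One chair has the cyano group axial (E = 0.17 kcal/mol) and the other has it equatorial (E = 0).
ΔG = 0.17 kcal/mol between the two chairs.
K = exp(ΔG/RT) with R = 1.987×10⁻³ kcal mol⁻¹ K⁻¹ and T = 350 K gives K ≈ 1.28.
Fraction in the lower-energy chair = K/(K+1) = 56.1%.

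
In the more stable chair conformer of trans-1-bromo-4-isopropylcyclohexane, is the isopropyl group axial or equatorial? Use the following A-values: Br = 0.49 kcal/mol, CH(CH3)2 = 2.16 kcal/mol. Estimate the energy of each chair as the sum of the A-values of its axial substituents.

equatorial

C1 and C4 have opposite parity, so for the trans isomer the two substituents are e,e in one chair and a,a in the other.
Chair I (bromo axial, isopropyl axial): E = 2.65 kcal/mol.
Chair II (bromo equatorial, isopropyl equatorial): E = 0.00 kcal/mol.
Chair II is the more stable (lower-energy) conformer, and in that chair the isopropyl group is equatorial.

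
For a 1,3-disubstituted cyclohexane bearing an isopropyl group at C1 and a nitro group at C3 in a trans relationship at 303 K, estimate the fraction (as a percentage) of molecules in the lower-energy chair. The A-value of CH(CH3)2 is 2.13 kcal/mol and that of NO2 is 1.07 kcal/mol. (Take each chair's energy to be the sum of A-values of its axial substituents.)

C1 and C3 have the same parity, so for the trans isomer the two substituents are one axial and one equatorial in each chair.
Chair I (isopropyl axial, nitro equatorial): E = 2.13 kcal/mol; chair II (isopropyl equatorial, nitro axial): E = 1.07 kcal/mol.
ΔG = 1.06 kcal/mol between the two chairs.
K = exp(ΔG/RT) with R = 1.987×10⁻³ kcal mol⁻¹ K⁻¹ and T = 303 K gives K ≈ 5.82.
Fraction in the lower-energy chair = K/(K+1) = 85.3%.

85.3%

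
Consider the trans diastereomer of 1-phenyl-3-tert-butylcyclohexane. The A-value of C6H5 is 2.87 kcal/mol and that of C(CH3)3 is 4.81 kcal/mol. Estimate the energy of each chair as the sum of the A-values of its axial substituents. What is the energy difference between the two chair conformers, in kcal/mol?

C1 and C3 have the same parity, so for the trans isomer the two substituents are one axial and one equatorial in each chair.
Chair I (phenyl axial, tert-butyl equatorial): E = 2.87 kcal/mol.
Chair II (phenyl equatorial, tert-butyl axial): E = 4.81 kcal/mol.
ΔE = 4.81 − 2.87 = 1.94 kcal/mol; chair I is more stable.

1.94 kcal/mol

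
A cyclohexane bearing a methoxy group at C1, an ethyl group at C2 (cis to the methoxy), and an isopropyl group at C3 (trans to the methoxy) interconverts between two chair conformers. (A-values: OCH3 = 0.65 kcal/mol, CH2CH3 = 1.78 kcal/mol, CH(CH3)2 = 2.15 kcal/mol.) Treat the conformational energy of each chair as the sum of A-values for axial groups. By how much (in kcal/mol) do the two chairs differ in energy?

3.28 kcal/mol

Chair I (methoxy axial, ethyl equatorial, isopropyl equatorial): E = 0.65 kcal/mol.
Chair II (methoxy equatorial, ethyl axial, isopropyl axial): E = 3.93 kcal/mol.
ΔE = 3.93 − 0.65 = 3.28 kcal/mol; chair I is more stable.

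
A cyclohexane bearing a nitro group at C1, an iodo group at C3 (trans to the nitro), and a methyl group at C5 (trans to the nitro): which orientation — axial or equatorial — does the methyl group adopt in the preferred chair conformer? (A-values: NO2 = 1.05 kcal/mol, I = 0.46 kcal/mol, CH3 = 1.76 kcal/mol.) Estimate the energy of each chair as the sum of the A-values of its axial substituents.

equatorial

Chair I (nitro axial, iodo equatorial, methyl equatorial): E = 1.05 kcal/mol.
Chair II (nitro equatorial, iodo axial, methyl axial): E = 2.22 kcal/mol.
Chair I is the more stable (lower-energy) conformer, and in that chair the methyl group is equatorial.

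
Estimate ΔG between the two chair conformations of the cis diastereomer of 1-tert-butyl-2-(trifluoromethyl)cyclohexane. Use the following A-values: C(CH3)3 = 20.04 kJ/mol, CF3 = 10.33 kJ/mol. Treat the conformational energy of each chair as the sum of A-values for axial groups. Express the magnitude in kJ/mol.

9.71 kJ/mol

C1 and C2 have opposite parity, so for the cis isomer the two substituents are one axial and one equatorial in each chair.
Chair I (tert-butyl axial, trifluoromethyl equatorial): E = 20.04 kJ/mol.
Chair II (tert-butyl equatorial, trifluoromethyl axial): E = 10.33 kJ/mol.
ΔE = 20.04 − 10.33 = 9.71 kJ/mol; chair II is more stable.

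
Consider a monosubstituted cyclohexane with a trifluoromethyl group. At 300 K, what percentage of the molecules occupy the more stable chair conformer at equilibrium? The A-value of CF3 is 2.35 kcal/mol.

98.1%

One chair has the trifluoromethyl group axial (E = 2.35 kcal/mol) and the other has it equatorial (E = 0).
ΔG = 2.35 kcal/mol between the two chairs.
K = exp(ΔG/RT) with R = 1.987×10⁻³ kcal mol⁻¹ K⁻¹ and T = 300 K gives K ≈ 51.5.
Fraction in the lower-energy chair = K/(K+1) = 98.1%.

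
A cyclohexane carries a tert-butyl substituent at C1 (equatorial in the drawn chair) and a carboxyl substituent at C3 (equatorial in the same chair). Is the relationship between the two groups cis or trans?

C1 and C3 have the same parity, so their axial bonds point in the same direction.
With same-parity carbons, two substituents on the same face are both axial or both equatorial; opposite faces give one of each.
Here the groups are equatorial/equatorial → same face → cis.

cis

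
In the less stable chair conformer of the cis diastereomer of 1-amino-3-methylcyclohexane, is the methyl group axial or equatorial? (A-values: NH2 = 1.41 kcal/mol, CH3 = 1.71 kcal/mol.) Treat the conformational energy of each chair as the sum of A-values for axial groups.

C1 and C3 have the same parity, so for the cis isomer the two substituents are e,e in one chair and a,a in the other.
Chair I (amino axial, methyl axial): E = 3.12 kcal/mol.
Chair II (amino equatorial, methyl equatorial): E = 0.00 kcal/mol.
Chair I is the less stable (higher-energy) conformer, and in that chair the methyl group is axial.

axial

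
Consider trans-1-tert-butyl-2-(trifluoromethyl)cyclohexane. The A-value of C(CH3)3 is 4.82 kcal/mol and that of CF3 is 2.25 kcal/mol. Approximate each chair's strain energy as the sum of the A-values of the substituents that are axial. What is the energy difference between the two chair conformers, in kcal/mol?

7.07 kcal/mol

C1 and C2 have opposite parity, so for the trans isomer the two substituents are e,e in one chair and a,a in the other.
Chair I (tert-butyl axial, trifluoromethyl axial): E = 7.07 kcal/mol.
Chair II (tert-butyl equatorial, trifluoromethyl equatorial): E = 0.00 kcal/mol.
ΔE = 7.07 − 0.00 = 7.07 kcal/mol; chair II is more stable.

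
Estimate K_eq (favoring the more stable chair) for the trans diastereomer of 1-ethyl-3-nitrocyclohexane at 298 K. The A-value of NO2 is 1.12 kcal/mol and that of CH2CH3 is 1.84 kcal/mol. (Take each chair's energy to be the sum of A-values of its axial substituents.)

C1 and C3 have the same parity, so for the trans isomer the two substituents are one axial and one equatorial in each chair.
Chair I (nitro axial, ethyl equatorial): E = 1.12 kcal/mol; chair II (nitro equatorial, ethyl axial): E = 1.84 kcal/mol.
ΔG = 0.72 kcal/mol between the two chairs.
K = exp(ΔG/RT) with R = 1.987×10⁻³ kcal mol⁻¹ K⁻¹ and T = 298 K gives K ≈ 3.37.

K ≈ 3.37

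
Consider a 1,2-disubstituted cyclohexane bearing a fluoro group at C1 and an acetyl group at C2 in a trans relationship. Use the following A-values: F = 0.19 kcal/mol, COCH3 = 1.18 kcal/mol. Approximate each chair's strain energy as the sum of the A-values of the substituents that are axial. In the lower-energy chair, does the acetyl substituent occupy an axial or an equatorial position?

C1 and C2 have opposite parity, so for the trans isomer the two substituents are e,e in one chair and a,a in the other.
Chair I (fluoro axial, acetyl axial): E = 1.37 kcal/mol.
Chair II (fluoro equatorial, acetyl equatorial): E = 0.00 kcal/mol.
Chair II is the more stable (lower-energy) conformer, and in that chair the acetyl group is equatorial.

equatorial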